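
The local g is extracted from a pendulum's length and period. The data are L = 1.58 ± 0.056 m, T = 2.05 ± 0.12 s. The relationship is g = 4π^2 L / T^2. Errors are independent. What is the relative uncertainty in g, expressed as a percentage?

12.2%

g is a product of powers, so relative uncertainties combine in quadrature:
  (1·δL/L)² = (1×0.0354)² = 0.00126;  (-2·δT/T)² = (-2×0.0585)² = 0.0137
δg/g = √(0.0150) = 0.122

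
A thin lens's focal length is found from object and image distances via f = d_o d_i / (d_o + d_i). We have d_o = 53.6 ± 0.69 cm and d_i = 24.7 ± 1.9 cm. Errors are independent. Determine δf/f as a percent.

∂f/∂d_o = (d_i/(d_o+d_i))² = 0.0995;  ∂f/∂d_i = (d_o/(d_o+d_i))² = 0.469
δf = √((∂f/∂d_o · δd_o)² + (∂f/∂d_i · δd_i)²) = √(0.00471 + 0.793) = 0.893 cm
f = 16.9 cm, so δf/f = 0.893/16.9 = 0.0528.

5.28%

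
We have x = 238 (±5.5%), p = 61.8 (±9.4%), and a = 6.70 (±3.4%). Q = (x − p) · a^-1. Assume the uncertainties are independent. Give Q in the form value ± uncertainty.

26.3 ± 2.32

Let u = x − p = 176. δu = √(δx² + δp²) = √(171 + 33.7) = 14.3, so δu/u = 0.0813.
Q is then a monomial in u, a:
δQ/Q = √((δu/u)² + (-1·δa/a)²) = √(0.00661 + 0.00116) = 0.0881
Q = 26.3, so δQ = 0.0881 × 26.3 = 2.32.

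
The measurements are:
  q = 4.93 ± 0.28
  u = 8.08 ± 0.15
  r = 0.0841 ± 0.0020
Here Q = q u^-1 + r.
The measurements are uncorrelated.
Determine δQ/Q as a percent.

Let p = q·u^-1 = 0.610. δp/p = √((1·δq/q)² + (-1·δu/u)²) = √(0.00323 + 0.000345) = 0.0598, so δp = 0.0365.
Q = p + r: δQ = √(δp² + δr²) = √(0.00133 + 4e-06) = 0.0365
Q = 0.694, so δQ/Q = 0.0365/0.694 = 0.0526.

5.26%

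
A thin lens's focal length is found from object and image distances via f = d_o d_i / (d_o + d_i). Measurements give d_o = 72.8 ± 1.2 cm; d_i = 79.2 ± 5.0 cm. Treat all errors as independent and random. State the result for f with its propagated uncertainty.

∂f/∂d_o = (d_i/(d_o+d_i))² = 0.271;  ∂f/∂d_i = (d_o/(d_o+d_i))² = 0.229
δf = √((∂f/∂d_o · δd_o)² + (∂f/∂d_i · δd_i)²) = √(0.106 + 1.32) = 1.19 cm
f = 37.9 cm.

37.9 ± 1.19 cm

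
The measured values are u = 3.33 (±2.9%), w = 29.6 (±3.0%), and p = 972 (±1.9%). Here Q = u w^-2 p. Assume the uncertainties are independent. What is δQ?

0.256

Q is a product of powers, so relative uncertainties combine in quadrature:
  (1·δu/u)² = (1×0.0290)² = 0.000841;  (-2·δw/w)² = (-2×0.0300)² = 0.00360;  (1·δp/p)² = (1×0.0190)² = 0.000361
δQ/Q = √(0.00480) = 0.0693
Q = 3.69, so δQ = 0.0693 × 3.69 = 0.256.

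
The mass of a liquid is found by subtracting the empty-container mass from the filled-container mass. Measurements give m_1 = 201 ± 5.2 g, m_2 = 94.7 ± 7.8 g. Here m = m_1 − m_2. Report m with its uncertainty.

m is a linear combination, so absolute uncertainties add in quadrature:
  (δm_1)² = 27.0;  (δm_2)² = 60.8
δm = √(87.9) = 9.37 g
m = 106 g.

106 ± 9.37 g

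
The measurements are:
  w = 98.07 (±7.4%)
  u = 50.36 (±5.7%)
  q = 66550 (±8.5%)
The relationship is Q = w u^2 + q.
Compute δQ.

34300

Let p = w·u^2 = 248700. δp/p = √((1·δw/w)² + (2·δu/u)²) = √(0.00548 + 0.0130) = 0.136, so δp = 33800.
Q = p + q: δQ = √(δp² + δq²) = √(1.14e+09 + 3.2e+07) = 34300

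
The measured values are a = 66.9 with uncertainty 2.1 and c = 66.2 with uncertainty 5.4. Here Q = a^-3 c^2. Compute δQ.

0.00276

Products/powers → add relative errors in quadrature, weighted by exponent:
  (-3·δa/a)² = (-3×0.0314)² = 0.00887;  (2·δc/c)² = (2×0.0816)² = 0.0266
δQ/Q = √(0.0355) = 0.188
Q = 0.0146, so δQ = 0.188 × 0.0146 = 0.00276.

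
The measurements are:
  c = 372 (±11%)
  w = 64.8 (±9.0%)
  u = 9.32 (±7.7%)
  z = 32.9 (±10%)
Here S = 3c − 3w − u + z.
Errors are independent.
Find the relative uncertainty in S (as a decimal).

Sums and differences: (δS)² = Σ (cᵢ δxᵢ)².
  (3·δc)² = 15100;  (3·δw)² = 306;  (δu)² = 0.515;  (δz)² = 10.8
δS = √(15400) = 124
S = 945, so δS/S = 124/945 = 0.131.

0.131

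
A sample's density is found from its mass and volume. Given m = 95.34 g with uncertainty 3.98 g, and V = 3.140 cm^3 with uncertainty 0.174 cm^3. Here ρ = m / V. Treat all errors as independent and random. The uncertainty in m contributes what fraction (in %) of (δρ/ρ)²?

36.2%

(δρ/ρ)² = (1·δm/m)² + (-1·δV/V)²
  m term: (1×0.0417)² = 0.00174
  V term: (-1×0.0554)² = 0.00307
Total = 0.00481. Share from m = 0.00174/0.00481 = 0.362.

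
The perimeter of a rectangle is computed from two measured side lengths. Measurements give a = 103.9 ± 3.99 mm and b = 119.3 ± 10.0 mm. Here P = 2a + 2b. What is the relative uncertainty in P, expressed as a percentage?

4.82%

Each term contributes (cᵢ δxᵢ)² to (δP)²:
  (2·δa)² = 63.7;  (2·δb)² = 400
δP = √(464) = 21.5 mm
P = 446.4 mm, so δP/P = 21.5/446.4 = 0.0482.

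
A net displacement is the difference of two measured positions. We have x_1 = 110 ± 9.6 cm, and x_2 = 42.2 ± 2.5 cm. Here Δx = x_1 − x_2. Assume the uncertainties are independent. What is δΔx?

9.92 cm

Each term contributes (cᵢ δxᵢ)² to (δΔx)²:
  (δx_1)² = 92.2;  (δx_2)² = 6.25
δΔx = √(98.4) = 9.92 cm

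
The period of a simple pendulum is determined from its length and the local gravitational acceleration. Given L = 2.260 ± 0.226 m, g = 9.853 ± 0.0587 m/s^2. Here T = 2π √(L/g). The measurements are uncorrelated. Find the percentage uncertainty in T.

5.01%

Each factor contributes (exponent × relative error)² to (δT/T)²:
  (½·δL/L)² = (0.5×0.100)² = 0.00250;  (−½·δg/g)² = (-0.5×0.00596)² = 8.87e-06
δT/T = √(0.00251) = 0.0501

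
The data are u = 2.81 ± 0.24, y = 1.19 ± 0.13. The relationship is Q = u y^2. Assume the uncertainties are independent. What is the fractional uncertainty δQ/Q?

0.235

Since Q is a product/quotient, work with relative uncertainties:
  (1·δu/u)² = (1×0.0854)² = 0.00729;  (2·δy/y)² = (2×0.109)² = 0.0477
δQ/Q = √(0.0550) = 0.235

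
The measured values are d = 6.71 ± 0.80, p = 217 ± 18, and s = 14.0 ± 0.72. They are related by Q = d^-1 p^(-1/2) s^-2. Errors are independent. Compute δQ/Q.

Since Q is a product/quotient, work with relative uncertainties:
  (-1·δd/d)² = (-1×0.119)² = 0.0142;  (−½·δp/p)² = (-0.5×0.0829)² = 0.00172;  (-2·δs/s)² = (-2×0.0514)² = 0.0106
δQ/Q = √(0.0265) = 0.163

0.163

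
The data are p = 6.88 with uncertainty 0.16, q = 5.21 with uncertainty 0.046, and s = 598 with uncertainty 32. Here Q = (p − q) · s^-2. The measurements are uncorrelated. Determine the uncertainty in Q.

6.83e-07

Let u = p − q = 1.67. δu = √(δp² + δq²) = √(0.0256 + 0.00212) = 0.166, so δu/u = 0.0997.
Q is then a monomial in u, s:
δQ/Q = √((δu/u)² + (-2·δs/s)²) = √(0.00994 + 0.0115) = 0.146
Q = 4.67e-06, so δQ = 0.146 × 4.67e-06 = 6.83e-07.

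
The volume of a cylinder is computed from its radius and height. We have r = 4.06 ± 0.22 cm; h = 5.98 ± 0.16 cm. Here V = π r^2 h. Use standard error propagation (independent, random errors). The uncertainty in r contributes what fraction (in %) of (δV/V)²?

(δV/V)² = (2·δr/r)² + (1·δh/h)²
  r term: (2×0.0542)² = 0.0117
  h term: (1×0.0268)² = 0.000716
Total = 0.0125. Share from r = 0.0117/0.0125 = 0.943.

94.3%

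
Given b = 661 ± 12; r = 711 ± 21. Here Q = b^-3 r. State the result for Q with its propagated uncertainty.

(2.46 ± 0.153) × 10^-6

Relative error in a monomial: (δQ/Q)² = Σ (nᵢ · δxᵢ/xᵢ)².
  (-3·δb/b)² = (-3×0.0182)² = 0.00297;  (1·δr/r)² = (1×0.0295)² = 0.000872
δQ/Q = √(0.00384) = 0.0620
Q = 2.46e-06, so δQ = 0.0620 × 2.46e-06 = 1.53e-07.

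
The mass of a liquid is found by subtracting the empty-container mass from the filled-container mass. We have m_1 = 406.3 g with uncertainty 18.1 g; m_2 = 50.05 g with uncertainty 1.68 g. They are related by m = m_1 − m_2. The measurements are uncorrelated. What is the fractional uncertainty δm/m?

Absolute uncertainties add in quadrature for a linear combination:
  (δm_1)² = 328;  (δm_2)² = 2.82
δm = √(330) = 18.2 g
m = 356.2 g, so δm/m = 18.2/356.2 = 0.0510.

0.0510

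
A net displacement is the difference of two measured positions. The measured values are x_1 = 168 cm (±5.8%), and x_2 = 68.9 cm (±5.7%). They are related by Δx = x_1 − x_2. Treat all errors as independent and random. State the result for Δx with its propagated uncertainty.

Absolute uncertainties add in quadrature for a linear combination:
  (δx_1)² = 94.9;  (δx_2)² = 15.4
δΔx = √(110) = 10.5 cm
Δx = 99.1 cm.

99.1 ± 10.5 cm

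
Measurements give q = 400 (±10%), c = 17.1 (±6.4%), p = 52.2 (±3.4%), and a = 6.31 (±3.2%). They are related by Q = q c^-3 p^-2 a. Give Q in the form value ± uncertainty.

Relative error in a monomial: (δQ/Q)² = Σ (nᵢ · δxᵢ/xᵢ)².
  (1·δq/q)² = (1×0.100)² = 0.0100;  (-3·δc/c)² = (-3×0.0640)² = 0.0369;  (-2·δp/p)² = (-2×0.0340)² = 0.00462;  (1·δa/a)² = (1×0.0320)² = 0.00102
δQ/Q = √(0.0525) = 0.229
Q = 0.000185, so δQ = 0.229 × 0.000185 = 4.25e-05.

(1.85 ± 0.425) × 10^-4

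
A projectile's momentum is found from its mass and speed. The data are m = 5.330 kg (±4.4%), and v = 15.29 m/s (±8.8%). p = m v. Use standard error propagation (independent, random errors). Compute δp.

Products/powers → add relative errors in quadrature, weighted by exponent:
  (1·δm/m)² = (1×0.0440)² = 0.00194;  (1·δv/v)² = (1×0.0880)² = 0.00774
δp/p = √(0.00968) = 0.0984
p = 81.50 kg·m/s, so δp = 0.0984 × 81.50 = 8.02 kg·m/s.

8.02 kg·m/s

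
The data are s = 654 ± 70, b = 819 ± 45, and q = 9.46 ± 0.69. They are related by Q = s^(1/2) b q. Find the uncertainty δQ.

21000

For a monomial Q ∝ s^(1/2), b, q, fractional errors add in quadrature:
  (½·δs/s)² = (0.5×0.107)² = 0.00286;  (1·δb/b)² = (1×0.0549)² = 0.00302;  (1·δq/q)² = (1×0.0729)² = 0.00532
δQ/Q = √(0.0112) = 0.106
Q = 1.98e+05, so δQ = 0.106 × 1.98e+05 = 21000.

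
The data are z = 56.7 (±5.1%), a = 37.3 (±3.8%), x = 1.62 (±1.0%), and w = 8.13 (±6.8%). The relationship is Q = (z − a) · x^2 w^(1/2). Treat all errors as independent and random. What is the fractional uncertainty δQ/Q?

0.171

Let u = z − a = 19.4. δu = √(δz² + δa²) = √(8.36 + 2.01) = 3.22, so δu/u = 0.166.
Q is then a monomial in u, x, w:
δQ/Q = √((δu/u)² + (2·δx/x)² + (½·δw/w)²) = √(0.0276 + 0.000400 + 0.00116) = 0.171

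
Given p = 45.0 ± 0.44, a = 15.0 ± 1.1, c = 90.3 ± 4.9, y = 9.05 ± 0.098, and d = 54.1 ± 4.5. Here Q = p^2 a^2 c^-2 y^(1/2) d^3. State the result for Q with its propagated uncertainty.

Each factor contributes (exponent × relative error)² to (δQ/Q)²:
  (2·δp/p)² = (2×0.00978)² = 0.000382;  (2·δa/a)² = (2×0.0733)² = 0.0215;  (-2·δc/c)² = (-2×0.0543)² = 0.0118;  (½·δy/y)² = (0.5×0.0108)² = 2.93e-05;  (3·δd/d)² = (3×0.0832)² = 0.0623
δQ/Q = √(0.0960) = 0.310
Q = 2.66e+07, so δQ = 0.310 × 2.66e+07 = 8.25e+06.

(2.66 ± 0.825) × 10^7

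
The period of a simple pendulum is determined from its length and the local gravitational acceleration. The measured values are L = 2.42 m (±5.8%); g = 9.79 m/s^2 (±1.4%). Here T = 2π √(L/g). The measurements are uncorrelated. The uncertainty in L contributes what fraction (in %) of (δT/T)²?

94.5%

(δT/T)² = (½·δL/L)² + (−½·δg/g)²
  L term: (0.5×0.0580)² = 0.000841
  g term: (-0.5×0.0140)² = 4.9e-05
Total = 0.000890. Share from L = 0.000841/0.000890 = 0.945.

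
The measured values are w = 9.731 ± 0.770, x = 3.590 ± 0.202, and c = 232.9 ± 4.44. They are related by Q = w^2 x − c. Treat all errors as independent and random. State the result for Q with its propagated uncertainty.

107.0 ± 57.3

Let p = w^2·x = 339.9. δp/p = √((2·δw/w)² + (1·δx/x)²) = √(0.0250 + 0.00317) = 0.168, so δp = 57.1.
Q = p − c: δQ = √(δp² + δc²) = √(3260 + 19.7) = 57.3
Q = 107.0.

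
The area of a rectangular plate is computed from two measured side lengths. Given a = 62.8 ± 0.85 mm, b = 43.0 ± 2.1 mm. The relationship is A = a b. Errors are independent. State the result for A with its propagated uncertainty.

2700 ± 137 mm^2

Each factor contributes (exponent × relative error)² to (δA/A)²:
  (1·δa/a)² = (1×0.0135)² = 0.000183;  (1·δb/b)² = (1×0.0488)² = 0.00239
δA/A = √(0.00257) = 0.0507
A = 2700 mm^2, so δA = 0.0507 × 2700 = 137 mm^2.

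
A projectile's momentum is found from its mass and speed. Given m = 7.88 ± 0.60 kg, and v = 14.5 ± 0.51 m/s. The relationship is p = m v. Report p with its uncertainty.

Products/powers → add relative errors in quadrature, weighted by exponent:
  (1·δm/m)² = (1×0.0761)² = 0.00580;  (1·δv/v)² = (1×0.0352)² = 0.00124
δp/p = √(0.00703) = 0.0839
p = 114 kg·m/s, so δp = 0.0839 × 114 = 9.58 kg·m/s.

114 ± 9.58 kg·m/s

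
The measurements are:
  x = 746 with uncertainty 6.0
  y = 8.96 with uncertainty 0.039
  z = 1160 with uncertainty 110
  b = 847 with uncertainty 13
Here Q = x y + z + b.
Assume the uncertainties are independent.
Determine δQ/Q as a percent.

1.46%

Let p = x·y = 6680. δp/p = √((1·δx/x)² + (1·δy/y)²) = √(6.47e-05 + 1.89e-05) = 0.00915, so δp = 61.1.
Q = p + z + b: δQ = √(δp² + δz² + δb²) = √(3740 + 12100 + 169) = 127
Q = 8690, so δQ/Q = 127/8690 = 0.0146.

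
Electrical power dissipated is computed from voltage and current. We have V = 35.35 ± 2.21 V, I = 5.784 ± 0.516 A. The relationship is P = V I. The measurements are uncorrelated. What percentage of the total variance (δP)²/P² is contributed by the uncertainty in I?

(δP/P)² = (1·δV/V)² + (1·δI/I)²
  V term: (1×0.0625)² = 0.00391
  I term: (1×0.0892)² = 0.00796
Total = 0.0119. Share from I = 0.00796/0.0119 = 0.671.

67.1%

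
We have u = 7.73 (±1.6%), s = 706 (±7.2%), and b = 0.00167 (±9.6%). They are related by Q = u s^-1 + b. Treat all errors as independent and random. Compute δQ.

0.000823

Let p = u·s^-1 = 0.0109. δp/p = √((1·δu/u)² + (-1·δs/s)²) = √(0.000256 + 0.00518) = 0.0738, so δp = 0.000808.
Q = p + b: δQ = √(δp² + δb²) = √(6.52e-07 + 2.57e-08) = 0.000823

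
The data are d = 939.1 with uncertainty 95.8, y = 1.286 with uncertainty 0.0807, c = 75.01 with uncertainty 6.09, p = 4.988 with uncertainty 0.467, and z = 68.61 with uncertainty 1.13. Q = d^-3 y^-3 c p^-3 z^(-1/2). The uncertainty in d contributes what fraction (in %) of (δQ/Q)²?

(δQ/Q)² = (-3·δd/d)² + (-3·δy/y)² + (1·δc/c)² + (-3·δp/p)² + (−½·δz/z)²
  d term: (-3×0.102)² = 0.0937
  y term: (-3×0.0628)² = 0.0354
  c term: (1×0.0812)² = 0.00659
  p term: (-3×0.0936)² = 0.0789
  z term: (-0.5×0.0165)² = 6.78e-05
Total = 0.215. Share from d = 0.0937/0.215 = 0.436.

43.6%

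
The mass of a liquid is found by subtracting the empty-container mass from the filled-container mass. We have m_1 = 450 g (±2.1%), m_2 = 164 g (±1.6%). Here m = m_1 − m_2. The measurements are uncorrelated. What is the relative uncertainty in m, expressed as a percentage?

3.43%

Absolute uncertainties add in quadrature for a linear combination:
  (δm_1)² = 89.3;  (δm_2)² = 6.89
δm = √(96.2) = 9.81 g
m = 286 g, so δm/m = 9.81/286 = 0.0343.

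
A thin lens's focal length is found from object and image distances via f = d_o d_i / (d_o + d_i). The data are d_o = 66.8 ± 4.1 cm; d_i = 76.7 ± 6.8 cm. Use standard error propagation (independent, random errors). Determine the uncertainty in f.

∂f/∂d_o = (d_i/(d_o+d_i))² = 0.286;  ∂f/∂d_i = (d_o/(d_o+d_i))² = 0.217
δf = √((∂f/∂d_o · δd_o)² + (∂f/∂d_i · δd_i)²) = √(1.37 + 2.17) = 1.88 cm

1.88 cm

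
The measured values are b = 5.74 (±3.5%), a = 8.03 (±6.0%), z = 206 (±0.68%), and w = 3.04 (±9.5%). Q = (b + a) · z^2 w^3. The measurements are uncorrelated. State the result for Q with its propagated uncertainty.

Let u = b + a = 13.8. δu = √(δb² + δa²) = √(0.0404 + 0.232) = 0.522, so δu/u = 0.0379.
Q is then a monomial in u, z, w:
δQ/Q = √((δu/u)² + (2·δz/z)² + (3·δw/w)²) = √(0.00144 + 0.000185 + 0.0812) = 0.288
Q = 1.64e+07, so δQ = 0.288 × 1.64e+07 = 4.73e+06.

(1.64 ± 0.473) × 10^7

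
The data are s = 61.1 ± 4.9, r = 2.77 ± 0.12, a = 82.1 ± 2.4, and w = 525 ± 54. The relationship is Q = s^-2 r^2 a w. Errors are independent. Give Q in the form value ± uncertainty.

88.6 ± 18.7

Q is a product of powers, so relative uncertainties combine in quadrature:
  (-2·δs/s)² = (-2×0.0802)² = 0.0257;  (2·δr/r)² = (2×0.0433)² = 0.00751;  (1·δa/a)² = (1×0.0292)² = 0.000855;  (1·δw/w)² = (1×0.103)² = 0.0106
δQ/Q = √(0.0447) = 0.211
Q = 88.6, so δQ = 0.211 × 88.6 = 18.7.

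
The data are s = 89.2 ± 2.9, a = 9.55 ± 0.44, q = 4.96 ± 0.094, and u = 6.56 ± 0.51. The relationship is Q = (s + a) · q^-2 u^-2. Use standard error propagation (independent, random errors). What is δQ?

Let w = s + a = 98.8. δw = √(δs² + δa²) = √(8.41 + 0.194) = 2.93, so δw/w = 0.0297.
Q is then a monomial in w, q, u:
δQ/Q = √((δw/w)² + (-2·δq/q)² + (-2·δu/u)²) = √(0.000882 + 0.00144 + 0.0242) = 0.163
Q = 0.0933, so δQ = 0.163 × 0.0933 = 0.0152.

0.0152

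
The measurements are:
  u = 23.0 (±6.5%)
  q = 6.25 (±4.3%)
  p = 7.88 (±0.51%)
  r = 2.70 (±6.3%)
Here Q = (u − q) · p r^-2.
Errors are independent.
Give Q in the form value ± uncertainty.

Let w = u − q = 16.8. δw = √(δu² + δq²) = √(2.24 + 0.0722) = 1.52, so δw/w = 0.0907.
Q is then a monomial in w, p, r:
δQ/Q = √((δw/w)² + (1·δp/p)² + (-2·δr/r)²) = √(0.00822 + 2.6e-05 + 0.0159) = 0.155
Q = 18.1, so δQ = 0.155 × 18.1 = 2.81.

18.1 ± 2.81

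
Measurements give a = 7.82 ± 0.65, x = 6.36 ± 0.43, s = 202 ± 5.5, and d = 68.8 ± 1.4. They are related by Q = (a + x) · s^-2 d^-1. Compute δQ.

4.04e-07

Let u = a + x = 14.2. δu = √(δa² + δx²) = √(0.423 + 0.185) = 0.779, so δu/u = 0.0550.
Q is then a monomial in u, s, d:
δQ/Q = √((δu/u)² + (-2·δs/s)² + (-1·δd/d)²) = √(0.00302 + 0.00297 + 0.000414) = 0.0800
Q = 5.05e-06, so δQ = 0.0800 × 5.05e-06 = 4.04e-07.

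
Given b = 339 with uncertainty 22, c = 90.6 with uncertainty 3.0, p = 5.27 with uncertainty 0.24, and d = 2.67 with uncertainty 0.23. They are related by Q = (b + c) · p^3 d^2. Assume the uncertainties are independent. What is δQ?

Let u = b + c = 430. δu = √(δb² + δc²) = √(484 + 9.00) = 22.2, so δu/u = 0.0517.
Q is then a monomial in u, p, d:
δQ/Q = √((δu/u)² + (3·δp/p)² + (2·δd/d)²) = √(0.00267 + 0.0187 + 0.0297) = 0.226
Q = 4.48e+05, so δQ = 0.226 × 4.48e+05 = 1.01e+05.

1.01e+05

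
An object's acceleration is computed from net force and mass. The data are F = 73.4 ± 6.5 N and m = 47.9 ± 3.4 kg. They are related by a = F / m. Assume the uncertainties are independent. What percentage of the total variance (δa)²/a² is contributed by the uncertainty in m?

39.1%

(δa/a)² = (1·δF/F)² + (-1·δm/m)²
  F term: (1×0.0886)² = 0.00784
  m term: (-1×0.0710)² = 0.00504
Total = 0.0129. Share from m = 0.00504/0.0129 = 0.391.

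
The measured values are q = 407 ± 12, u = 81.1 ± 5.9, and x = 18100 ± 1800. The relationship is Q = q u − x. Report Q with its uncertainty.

14900 ± 3150

Let p = q·u = 33000. δp/p = √((1·δq/q)² + (1·δu/u)²) = √(0.000869 + 0.00529) = 0.0785, so δp = 2590.
Q = p − x: δQ = √(δp² + δx²) = √(6.71e+06 + 3.24e+06) = 3150
Q = 14900.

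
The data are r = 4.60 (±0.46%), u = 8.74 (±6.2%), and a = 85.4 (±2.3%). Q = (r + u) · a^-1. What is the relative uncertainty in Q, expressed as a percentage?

4.67%

Let w = r + u = 13.3. δw = √(δr² + δu²) = √(0.000448 + 0.294) = 0.542, so δw/w = 0.0407.
Q is then a monomial in w, a:
δQ/Q = √((δw/w)² + (-1·δa/a)²) = √(0.00165 + 0.000529) = 0.0467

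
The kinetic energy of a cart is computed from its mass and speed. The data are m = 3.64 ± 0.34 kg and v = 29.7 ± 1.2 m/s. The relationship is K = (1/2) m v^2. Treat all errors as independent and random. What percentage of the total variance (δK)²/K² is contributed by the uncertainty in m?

(δK/K)² = (1·δm/m)² + (2·δv/v)²
  m term: (1×0.0934)² = 0.00872
  v term: (2×0.0404)² = 0.00653
Total = 0.0153. Share from m = 0.00872/0.0153 = 0.572.

57.2%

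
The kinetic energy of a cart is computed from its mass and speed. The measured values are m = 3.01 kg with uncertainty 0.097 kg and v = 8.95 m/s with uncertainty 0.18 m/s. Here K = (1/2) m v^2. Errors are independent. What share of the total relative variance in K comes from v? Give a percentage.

60.9%

(δK/K)² = (1·δm/m)² + (2·δv/v)²
  m term: (1×0.0322)² = 0.00104
  v term: (2×0.0201)² = 0.00162
Total = 0.00266. Share from v = 0.00162/0.00266 = 0.609.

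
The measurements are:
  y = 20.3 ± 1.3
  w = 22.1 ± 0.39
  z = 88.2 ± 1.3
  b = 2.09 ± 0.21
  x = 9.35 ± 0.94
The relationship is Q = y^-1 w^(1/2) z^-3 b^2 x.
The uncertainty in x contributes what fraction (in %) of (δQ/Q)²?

(δQ/Q)² = (-1·δy/y)² + (½·δw/w)² + (-3·δz/z)² + (2·δb/b)² + (1·δx/x)²
  y term: (-1×0.0640)² = 0.00410
  w term: (0.5×0.0176)² = 7.79e-05
  z term: (-3×0.0147)² = 0.00196
  b term: (2×0.100)² = 0.0404
  x term: (1×0.101)² = 0.0101
Total = 0.0566. Share from x = 0.0101/0.0566 = 0.178.

17.8%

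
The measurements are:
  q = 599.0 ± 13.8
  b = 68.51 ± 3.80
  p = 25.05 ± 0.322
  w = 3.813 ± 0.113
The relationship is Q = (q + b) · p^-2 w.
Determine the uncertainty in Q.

0.181

Let u = q + b = 667.5. δu = √(δq² + δb²) = √(190 + 14.4) = 14.3, so δu/u = 0.0214.
Q is then a monomial in u, p, w:
δQ/Q = √((δu/u)² + (-2·δp/p)² + (1·δw/w)²) = √(0.000460 + 0.000661 + 0.000878) = 0.0447
Q = 4.056, so δQ = 0.0447 × 4.056 = 0.181.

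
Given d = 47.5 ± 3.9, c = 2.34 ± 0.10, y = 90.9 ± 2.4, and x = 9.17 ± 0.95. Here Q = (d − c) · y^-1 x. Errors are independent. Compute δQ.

Let u = d − c = 45.2. δu = √(δd² + δc²) = √(15.2 + 0.0100) = 3.90, so δu/u = 0.0864.
Q is then a monomial in u, y, x:
δQ/Q = √((δu/u)² + (-1·δy/y)² + (1·δx/x)²) = √(0.00746 + 0.000697 + 0.0107) = 0.137
Q = 4.56, so δQ = 0.137 × 4.56 = 0.626.

0.626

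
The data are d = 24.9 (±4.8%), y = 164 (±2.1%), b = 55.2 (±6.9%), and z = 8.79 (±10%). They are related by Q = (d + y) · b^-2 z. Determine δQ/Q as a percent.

17.2%

Let u = d + y = 189. δu = √(δd² + δy²) = √(1.43 + 11.9) = 3.65, so δu/u = 0.0193.
Q is then a monomial in u, b, z:
δQ/Q = √((δu/u)² + (-2·δb/b)² + (1·δz/z)²) = √(0.000372 + 0.0190 + 0.0100) = 0.172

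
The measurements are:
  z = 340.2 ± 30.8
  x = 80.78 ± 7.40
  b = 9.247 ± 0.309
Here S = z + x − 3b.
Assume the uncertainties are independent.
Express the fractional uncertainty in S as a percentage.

8.06%

Each term contributes (cᵢ δxᵢ)² to (δS)²:
  (δz)² = 949;  (δx)² = 54.8;  (3·δb)² = 0.859
δS = √(1000) = 31.7
S = 393.2, so δS/S = 31.7/393.2 = 0.0806.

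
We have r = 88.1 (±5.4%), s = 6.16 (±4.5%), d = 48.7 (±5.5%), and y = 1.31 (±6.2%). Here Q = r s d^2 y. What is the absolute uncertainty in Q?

Each factor contributes (exponent × relative error)² to (δQ/Q)²:
  (1·δr/r)² = (1×0.0540)² = 0.00292;  (1·δs/s)² = (1×0.0450)² = 0.00202;  (2·δd/d)² = (2×0.0550)² = 0.0121;  (1·δy/y)² = (1×0.0620)² = 0.00384
δQ/Q = √(0.0209) = 0.145
Q = 1.69e+06, so δQ = 0.145 × 1.69e+06 = 2.44e+05.

2.44e+05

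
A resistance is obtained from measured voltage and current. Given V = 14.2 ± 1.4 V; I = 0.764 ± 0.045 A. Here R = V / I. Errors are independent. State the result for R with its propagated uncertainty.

18.6 ± 2.13 Ω

Each factor contributes (exponent × relative error)² to (δR/R)²:
  (1·δV/V)² = (1×0.0986)² = 0.00972;  (-1·δI/I)² = (-1×0.0589)² = 0.00347
δR/R = √(0.0132) = 0.115
R = 18.6 Ω, so δR = 0.115 × 18.6 = 2.13 Ω.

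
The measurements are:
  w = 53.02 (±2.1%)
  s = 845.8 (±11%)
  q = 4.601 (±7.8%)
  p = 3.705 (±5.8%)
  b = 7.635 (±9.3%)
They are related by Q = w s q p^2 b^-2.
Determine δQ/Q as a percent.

25.8%

Since Q is a product/quotient, work with relative uncertainties:
  (1·δw/w)² = (1×0.0210)² = 0.000441;  (1·δs/s)² = (1×0.110)² = 0.0121;  (1·δq/q)² = (1×0.0780)² = 0.00608;  (2·δp/p)² = (2×0.0580)² = 0.0135;  (-2·δb/b)² = (-2×0.0930)² = 0.0346
δQ/Q = √(0.0667) = 0.258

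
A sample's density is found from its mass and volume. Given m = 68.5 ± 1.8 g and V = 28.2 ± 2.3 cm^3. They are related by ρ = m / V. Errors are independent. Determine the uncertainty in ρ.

Products/powers → add relative errors in quadrature, weighted by exponent:
  (1·δm/m)² = (1×0.0263)² = 0.000691;  (-1·δV/V)² = (-1×0.0816)² = 0.00665
δρ/ρ = √(0.00734) = 0.0857
ρ = 2.43 g/cm^3, so δρ = 0.0857 × 2.43 = 0.208 g/cm^3.

0.208 g/cm^3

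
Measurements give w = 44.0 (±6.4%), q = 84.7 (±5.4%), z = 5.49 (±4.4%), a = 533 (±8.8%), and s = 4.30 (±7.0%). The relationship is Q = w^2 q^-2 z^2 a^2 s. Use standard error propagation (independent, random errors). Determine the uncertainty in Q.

2.66e+06

Q is a product of powers, so relative uncertainties combine in quadrature:
  (2·δw/w)² = (2×0.0640)² = 0.0164;  (-2·δq/q)² = (-2×0.0540)² = 0.0117;  (2·δz/z)² = (2×0.0440)² = 0.00774;  (2·δa/a)² = (2×0.0880)² = 0.0310;  (1·δs/s)² = (1×0.0700)² = 0.00490
δQ/Q = √(0.0717) = 0.268
Q = 9.94e+06, so δQ = 0.268 × 9.94e+06 = 2.66e+06.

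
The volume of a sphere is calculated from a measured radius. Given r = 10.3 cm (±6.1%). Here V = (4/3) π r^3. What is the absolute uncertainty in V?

V ∝ r^3, so δV/V = |3| · δr/r = 3 × 0.0610 = 0.183.
V = 4580 cm^3, so δV = 0.183 × 4580 = 838 cm^3.

838 cm^3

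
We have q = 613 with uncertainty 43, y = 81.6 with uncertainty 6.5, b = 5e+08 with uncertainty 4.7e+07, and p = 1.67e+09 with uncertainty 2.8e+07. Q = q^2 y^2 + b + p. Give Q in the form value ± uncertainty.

(4.67 ± 0.534) × 10^9

Let w = q^2·y^2 = 2.5e+09. δw/w = √((2·δq/q)² + (2·δy/y)²) = √(0.0197 + 0.0254) = 0.212, so δw = 5.31e+08.
Q = w + b + p: δQ = √(δw² + δb² + δp²) = √(2.82e+17 + 2.21e+15 + 7.84e+14) = 5.34e+08
Q = 4.67e+09.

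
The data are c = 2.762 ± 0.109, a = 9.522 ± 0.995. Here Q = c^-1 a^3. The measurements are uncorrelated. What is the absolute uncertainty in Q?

98.8

Q is a product of powers, so relative uncertainties combine in quadrature:
  (-1·δc/c)² = (-1×0.0395)² = 0.00156;  (3·δa/a)² = (3×0.104)² = 0.0983
δQ/Q = √(0.0998) = 0.316
Q = 312.6, so δQ = 0.316 × 312.6 = 98.8.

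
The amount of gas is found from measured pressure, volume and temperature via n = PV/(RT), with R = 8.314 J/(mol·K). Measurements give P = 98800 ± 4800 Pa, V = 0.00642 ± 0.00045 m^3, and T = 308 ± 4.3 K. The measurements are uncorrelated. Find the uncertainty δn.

0.0214 mol

For a monomial n ∝ P, V, T^-1, fractional errors add in quadrature:
  (1·δP/P)² = (1×0.0486)² = 0.00236;  (1·δV/V)² = (1×0.0701)² = 0.00491;  (-1·δT/T)² = (-1×0.0140)² = 0.000195
δn/n = √(0.00747) = 0.0864
n = 0.248 mol, so δn = 0.0864 × 0.248 = 0.0214 mol.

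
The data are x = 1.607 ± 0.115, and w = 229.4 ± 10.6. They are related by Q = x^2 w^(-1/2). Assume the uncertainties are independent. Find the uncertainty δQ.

0.0247

Relative error in a monomial: (δQ/Q)² = Σ (nᵢ · δxᵢ/xᵢ)².
  (2·δx/x)² = (2×0.0716)² = 0.0205;  (−½·δw/w)² = (-0.5×0.0462)² = 0.000534
δQ/Q = √(0.0210) = 0.145
Q = 0.1705, so δQ = 0.145 × 0.1705 = 0.0247.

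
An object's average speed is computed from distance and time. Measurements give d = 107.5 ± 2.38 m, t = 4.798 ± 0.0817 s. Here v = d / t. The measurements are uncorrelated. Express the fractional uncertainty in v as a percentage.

2.79%

Since v is a product/quotient, work with relative uncertainties:
  (1·δd/d)² = (1×0.0221)² = 0.000490;  (-1·δt/t)² = (-1×0.0170)² = 0.000290
δv/v = √(0.000780) = 0.0279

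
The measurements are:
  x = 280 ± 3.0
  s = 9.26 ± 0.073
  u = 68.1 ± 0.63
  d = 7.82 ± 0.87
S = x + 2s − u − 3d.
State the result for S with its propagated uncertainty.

Sums and differences: (δS)² = Σ (cᵢ δxᵢ)².
  (δx)² = 9.00;  (2·δs)² = 0.0213;  (δu)² = 0.397;  (3·δd)² = 6.81
δS = √(16.2) = 4.03
S = 207.

207 ± 4.03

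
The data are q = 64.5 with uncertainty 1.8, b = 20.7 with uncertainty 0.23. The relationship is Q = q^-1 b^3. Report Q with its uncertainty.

138 ± 5.98

Products/powers → add relative errors in quadrature, weighted by exponent:
  (-1·δq/q)² = (-1×0.0279)² = 0.000779;  (3·δb/b)² = (3×0.0111)² = 0.00111
δQ/Q = √(0.00189) = 0.0435
Q = 138, so δQ = 0.0435 × 138 = 5.98.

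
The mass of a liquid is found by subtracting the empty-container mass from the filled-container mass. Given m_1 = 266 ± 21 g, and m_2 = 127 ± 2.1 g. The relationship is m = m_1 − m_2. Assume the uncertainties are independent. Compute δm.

21.1 g

For a sum/difference, combine absolute errors in quadrature:
  (δm_1)² = 441;  (δm_2)² = 4.41
δm = √(445) = 21.1 g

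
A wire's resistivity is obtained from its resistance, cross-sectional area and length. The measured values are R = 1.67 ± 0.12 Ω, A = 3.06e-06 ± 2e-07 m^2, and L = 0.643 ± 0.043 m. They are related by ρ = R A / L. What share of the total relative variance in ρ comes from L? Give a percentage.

32.2%

(δρ/ρ)² = (1·δR/R)² + (1·δA/A)² + (-1·δL/L)²
  R term: (1×0.0719)² = 0.00516
  A term: (1×0.0654)² = 0.00427
  L term: (-1×0.0669)² = 0.00447
Total = 0.0139. Share from L = 0.00447/0.0139 = 0.322.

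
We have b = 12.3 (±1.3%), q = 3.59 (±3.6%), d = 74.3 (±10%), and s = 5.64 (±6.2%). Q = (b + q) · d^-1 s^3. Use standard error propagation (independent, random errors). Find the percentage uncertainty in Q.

21.2%

Let u = b + q = 15.9. δu = √(δb² + δq²) = √(0.0256 + 0.0167) = 0.206, so δu/u = 0.0129.
Q is then a monomial in u, d, s:
δQ/Q = √((δu/u)² + (-1·δd/d)² + (3·δs/s)²) = √(0.000167 + 0.0100 + 0.0346) = 0.212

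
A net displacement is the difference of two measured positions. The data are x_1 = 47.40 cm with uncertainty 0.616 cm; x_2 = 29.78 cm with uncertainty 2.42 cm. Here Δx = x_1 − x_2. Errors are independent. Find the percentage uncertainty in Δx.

14.2%

Sums and differences: (δΔx)² = Σ (cᵢ δxᵢ)².
  (δx_1)² = 0.379;  (δx_2)² = 5.86
δΔx = √(6.24) = 2.50 cm
Δx = 17.62 cm, so δΔx/Δx = 2.50/17.62 = 0.142.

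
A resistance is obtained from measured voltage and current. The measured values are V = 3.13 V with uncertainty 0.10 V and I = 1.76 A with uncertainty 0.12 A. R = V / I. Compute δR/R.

0.0753

R is a product of powers, so relative uncertainties combine in quadrature:
  (1·δV/V)² = (1×0.0319)² = 0.00102;  (-1·δI/I)² = (-1×0.0682)² = 0.00465
δR/R = √(0.00567) = 0.0753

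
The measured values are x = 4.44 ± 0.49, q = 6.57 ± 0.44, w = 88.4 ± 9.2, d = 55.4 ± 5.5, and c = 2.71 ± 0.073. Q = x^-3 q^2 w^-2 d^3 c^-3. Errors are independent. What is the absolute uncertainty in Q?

Each factor contributes (exponent × relative error)² to (δQ/Q)²:
  (-3·δx/x)² = (-3×0.110)² = 0.110;  (2·δq/q)² = (2×0.0670)² = 0.0179;  (-2·δw/w)² = (-2×0.104)² = 0.0433;  (3·δd/d)² = (3×0.0993)² = 0.0887;  (-3·δc/c)² = (-3×0.0269)² = 0.00653
δQ/Q = √(0.266) = 0.516
Q = 0.539, so δQ = 0.516 × 0.539 = 0.278.

0.278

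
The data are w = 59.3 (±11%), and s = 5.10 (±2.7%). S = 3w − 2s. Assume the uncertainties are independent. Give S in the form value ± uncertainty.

168 ± 19.6

Each term contributes (cᵢ δxᵢ)² to (δS)²:
  (3·δw)² = 383;  (2·δs)² = 0.0758
δS = √(383) = 19.6
S = 168.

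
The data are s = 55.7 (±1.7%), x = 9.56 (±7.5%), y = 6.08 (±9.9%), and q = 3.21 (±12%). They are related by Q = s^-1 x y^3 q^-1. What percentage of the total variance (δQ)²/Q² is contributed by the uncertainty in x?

(δQ/Q)² = (-1·δs/s)² + (1·δx/x)² + (3·δy/y)² + (-1·δq/q)²
  s term: (-1×0.0170)² = 0.000289
  x term: (1×0.0750)² = 0.00562
  y term: (3×0.0990)² = 0.0882
  q term: (-1×0.120)² = 0.0144
Total = 0.109. Share from x = 0.00562/0.109 = 0.0518.

5.18%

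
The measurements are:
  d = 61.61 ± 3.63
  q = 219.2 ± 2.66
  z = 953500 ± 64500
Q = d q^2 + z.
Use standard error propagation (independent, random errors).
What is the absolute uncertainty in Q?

Let p = d·q^2 = 2.96e+06. δp/p = √((1·δd/d)² + (2·δq/q)²) = √(0.00347 + 0.000589) = 0.0637, so δp = 1.89e+05.
Q = p + z: δQ = √(δp² + δz²) = √(3.56e+10 + 4.16e+09) = 1.99e+05

1.99e+05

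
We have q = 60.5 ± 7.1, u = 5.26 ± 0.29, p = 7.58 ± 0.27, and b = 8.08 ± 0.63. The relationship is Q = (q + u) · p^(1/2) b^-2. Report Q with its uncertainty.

Let w = q + u = 65.8. δw = √(δq² + δu²) = √(50.4 + 0.0841) = 7.11, so δw/w = 0.108.
Q is then a monomial in w, p, b:
δQ/Q = √((δw/w)² + (½·δp/p)² + (-2·δb/b)²) = √(0.0117 + 0.000317 + 0.0243) = 0.191
Q = 2.77, so δQ = 0.191 × 2.77 = 0.528.

2.77 ± 0.528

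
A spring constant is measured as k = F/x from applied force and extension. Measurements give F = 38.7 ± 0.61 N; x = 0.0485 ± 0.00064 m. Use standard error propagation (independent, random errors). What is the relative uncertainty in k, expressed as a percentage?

2.06%

Since k is a product/quotient, work with relative uncertainties:
  (1·δF/F)² = (1×0.0158)² = 0.000248;  (-1·δx/x)² = (-1×0.0132)² = 0.000174
δk/k = √(0.000423) = 0.0206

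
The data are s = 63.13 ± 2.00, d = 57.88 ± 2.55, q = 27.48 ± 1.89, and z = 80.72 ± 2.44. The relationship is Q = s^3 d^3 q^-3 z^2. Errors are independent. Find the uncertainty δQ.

Products/powers → add relative errors in quadrature, weighted by exponent:
  (3·δs/s)² = (3×0.0317)² = 0.00903;  (3·δd/d)² = (3×0.0441)² = 0.0175;  (-3·δq/q)² = (-3×0.0688)² = 0.0426;  (2·δz/z)² = (2×0.0302)² = 0.00365
δQ/Q = √(0.0727) = 0.270
Q = 1.532e+10, so δQ = 0.270 × 1.532e+10 = 4.13e+09.

4.13e+09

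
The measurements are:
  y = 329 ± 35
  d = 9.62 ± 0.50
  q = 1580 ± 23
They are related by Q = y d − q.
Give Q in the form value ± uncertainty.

Let p = y·d = 3160. δp/p = √((1·δy/y)² + (1·δd/d)²) = √(0.0113 + 0.00270) = 0.118, so δp = 375.
Q = p − q: δQ = √(δp² + δq²) = √(1.4e+05 + 529) = 375
Q = 1580.

1580 ± 375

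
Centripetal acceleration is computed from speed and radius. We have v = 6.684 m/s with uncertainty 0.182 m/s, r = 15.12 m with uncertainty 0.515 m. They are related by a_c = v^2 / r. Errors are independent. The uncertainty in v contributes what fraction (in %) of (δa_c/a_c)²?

(δa_c/a_c)² = (2·δv/v)² + (-1·δr/r)²
  v term: (2×0.0272)² = 0.00297
  r term: (-1×0.0341)² = 0.00116
Total = 0.00413. Share from v = 0.00297/0.00413 = 0.719.

71.9%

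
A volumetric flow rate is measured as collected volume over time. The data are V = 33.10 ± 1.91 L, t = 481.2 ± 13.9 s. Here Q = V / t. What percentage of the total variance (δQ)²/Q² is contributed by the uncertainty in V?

80.0%

(δQ/Q)² = (1·δV/V)² + (-1·δt/t)²
  V term: (1×0.0577)² = 0.00333
  t term: (-1×0.0289)² = 0.000834
Total = 0.00416. Share from V = 0.00333/0.00416 = 0.800.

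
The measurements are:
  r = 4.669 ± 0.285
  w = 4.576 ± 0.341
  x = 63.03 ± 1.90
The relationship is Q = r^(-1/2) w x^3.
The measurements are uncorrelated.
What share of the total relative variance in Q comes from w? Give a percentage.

37.9%

(δQ/Q)² = (−½·δr/r)² + (1·δw/w)² + (3·δx/x)²
  r term: (-0.5×0.0610)² = 0.000931
  w term: (1×0.0745)² = 0.00555
  x term: (3×0.0301)² = 0.00818
Total = 0.0147. Share from w = 0.00555/0.0147 = 0.379.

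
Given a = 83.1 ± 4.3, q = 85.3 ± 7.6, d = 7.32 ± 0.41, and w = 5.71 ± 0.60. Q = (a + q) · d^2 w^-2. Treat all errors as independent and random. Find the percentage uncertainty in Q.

24.4%

Let u = a + q = 168. δu = √(δa² + δq²) = √(18.5 + 57.8) = 8.73, so δu/u = 0.0519.
Q is then a monomial in u, d, w:
δQ/Q = √((δu/u)² + (2·δd/d)² + (-2·δw/w)²) = √(0.00269 + 0.0125 + 0.0442) = 0.244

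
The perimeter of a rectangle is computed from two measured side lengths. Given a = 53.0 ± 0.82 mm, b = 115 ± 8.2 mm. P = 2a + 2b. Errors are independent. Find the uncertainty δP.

16.5 mm

For a sum/difference, combine absolute errors in quadrature:
  (2·δa)² = 2.69;  (2·δb)² = 269
δP = √(272) = 16.5 mm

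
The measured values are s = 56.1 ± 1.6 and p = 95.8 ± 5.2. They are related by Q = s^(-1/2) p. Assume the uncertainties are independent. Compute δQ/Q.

0.0561

Q is a product of powers, so relative uncertainties combine in quadrature:
  (−½·δs/s)² = (-0.5×0.0285)² = 0.000203;  (1·δp/p)² = (1×0.0543)² = 0.00295
δQ/Q = √(0.00315) = 0.0561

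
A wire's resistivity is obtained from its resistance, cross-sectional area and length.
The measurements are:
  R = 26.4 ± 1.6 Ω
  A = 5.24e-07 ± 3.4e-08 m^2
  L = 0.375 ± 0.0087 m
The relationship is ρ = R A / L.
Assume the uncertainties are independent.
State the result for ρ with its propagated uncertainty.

Relative error in a monomial: (δρ/ρ)² = Σ (nᵢ · δxᵢ/xᵢ)².
  (1·δR/R)² = (1×0.0606)² = 0.00367;  (1·δA/A)² = (1×0.0649)² = 0.00421;  (-1·δL/L)² = (-1×0.0232)² = 0.000538
δρ/ρ = √(0.00842) = 0.0918
ρ = 3.69e-05 Ω·m, so δρ = 0.0918 × 3.69e-05 = 3.39e-06 Ω·m.

(3.69 ± 0.339) × 10^-5 Ω·m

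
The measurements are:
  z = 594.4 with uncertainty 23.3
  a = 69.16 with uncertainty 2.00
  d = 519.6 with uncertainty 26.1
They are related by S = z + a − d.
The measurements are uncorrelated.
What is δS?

Absolute uncertainties add in quadrature for a linear combination:
  (δz)² = 543;  (δa)² = 4.00;  (δd)² = 681
δS = √(1230) = 35.0

35.0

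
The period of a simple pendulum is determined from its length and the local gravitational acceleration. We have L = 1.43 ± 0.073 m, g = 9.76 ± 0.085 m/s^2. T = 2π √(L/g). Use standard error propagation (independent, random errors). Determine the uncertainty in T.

For a monomial T ∝ L^(1/2), g^(-1/2), fractional errors add in quadrature:
  (½·δL/L)² = (0.5×0.0510)² = 0.000651;  (−½·δg/g)² = (-0.5×0.00871)² = 1.9e-05
δT/T = √(0.000670) = 0.0259
T = 2.41 s, so δT = 0.0259 × 2.41 = 0.0623 s.

0.0623 s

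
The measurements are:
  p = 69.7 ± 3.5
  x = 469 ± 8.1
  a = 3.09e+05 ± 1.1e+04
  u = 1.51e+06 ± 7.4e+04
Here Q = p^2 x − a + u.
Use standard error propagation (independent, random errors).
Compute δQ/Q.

0.0701

Let w = p^2·x = 2.28e+06. δw/w = √((2·δp/p)² + (1·δx/x)²) = √(0.0101 + 0.000298) = 0.102, so δw = 2.32e+05.
Q = w − a + u: δQ = √(δw² + δa² + δu²) = √(5.39e+10 + 1.21e+08 + 5.48e+09) = 2.44e+05
Q = 3.48e+06, so δQ/Q = 2.44e+05/3.48e+06 = 0.0701.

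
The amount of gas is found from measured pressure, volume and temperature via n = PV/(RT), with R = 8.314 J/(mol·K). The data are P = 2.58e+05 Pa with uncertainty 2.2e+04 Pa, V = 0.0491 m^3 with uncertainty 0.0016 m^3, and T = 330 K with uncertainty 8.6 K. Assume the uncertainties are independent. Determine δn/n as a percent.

9.49%

Each factor contributes (exponent × relative error)² to (δn/n)²:
  (1·δP/P)² = (1×0.0853)² = 0.00727;  (1·δV/V)² = (1×0.0326)² = 0.00106;  (-1·δT/T)² = (-1×0.0261)² = 0.000679
δn/n = √(0.00901) = 0.0949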